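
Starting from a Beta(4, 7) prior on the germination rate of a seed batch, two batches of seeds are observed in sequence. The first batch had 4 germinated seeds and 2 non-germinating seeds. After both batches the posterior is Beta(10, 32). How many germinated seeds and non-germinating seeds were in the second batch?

2 germinated seeds and 23 non-germinating seeds

Sequential conjugate updates are equivalent to a single update on the pooled data, so total successes = posterior α − prior α and total failures = posterior β − prior β.
Total across both batches: 10−4=6 germinated seeds, 32−7=25 non-germinating seeds.
Subtract the first batch: 6−4=2 germinated seeds and 25−2=23 non-germinating seeds.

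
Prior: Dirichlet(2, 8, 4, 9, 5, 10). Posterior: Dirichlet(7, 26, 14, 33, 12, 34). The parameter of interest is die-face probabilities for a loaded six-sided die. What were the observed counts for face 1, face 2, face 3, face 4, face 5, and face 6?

For a Dirichlet(α) prior with multinomial counts c, the posterior is Dirichlet(α + c) componentwise.
Counts are posterior − prior componentwise: 7−2=5, 26−8=18, 14−4=10, 33−9=24, 12−5=7, 34−10=24.

counts (5, 18, 10, 24, 7, 24)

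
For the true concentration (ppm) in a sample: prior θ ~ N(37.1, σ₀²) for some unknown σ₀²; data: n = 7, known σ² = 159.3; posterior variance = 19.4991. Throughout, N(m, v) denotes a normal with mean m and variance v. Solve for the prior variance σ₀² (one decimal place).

Posterior precision equals prior precision plus data precision: 1/σ_n² = 1/σ₀² + n/σ².
So 1/σ₀² = 1/19.4991 − 7/159.3 = 0.051284 − 0.043942 = 0.007342.
Hence σ₀² = 1/0.007342 ≈ 136.2.

σ₀² = 136.2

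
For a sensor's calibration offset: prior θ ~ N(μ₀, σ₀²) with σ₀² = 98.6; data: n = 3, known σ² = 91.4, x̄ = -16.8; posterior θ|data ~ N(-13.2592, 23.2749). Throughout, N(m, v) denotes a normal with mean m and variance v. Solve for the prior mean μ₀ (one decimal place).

With known observation variance, the Normal–Normal posterior has precision τ_n = τ₀ + n/σ² and mean μ_n = (τ₀μ₀ + (n/σ²)x̄)/τ_n.
Here τ₀ = 1/98.6 = 0.010142 and τ_data = 3/91.4 = 0.032823, so τ_n = 0.042965.
Rearranging for μ₀: μ₀ = (μ_n·τ_n − τ_data·x̄)/τ₀ = (-13.2592·0.042965 − 0.032823·-16.8) / 0.010142 = -0.018255/0.010142 ≈ -1.8.

μ₀ = -1.8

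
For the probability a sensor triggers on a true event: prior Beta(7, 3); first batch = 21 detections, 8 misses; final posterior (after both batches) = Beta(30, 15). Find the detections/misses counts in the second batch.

Because Beta–binomial updating is additive in the counts, the combined data contributed (α_post−α_prior, β_post−β_prior) successes and failures.
Total across both batches: 30−7=23 detections, 15−3=12 misses.
Subtract the first batch: 23−21=2 detections and 12−8=4 misses.

2 detections and 4 misses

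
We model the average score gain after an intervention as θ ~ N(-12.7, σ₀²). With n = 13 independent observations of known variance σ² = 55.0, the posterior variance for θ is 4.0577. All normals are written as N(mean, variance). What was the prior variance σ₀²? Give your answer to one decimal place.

For the Normal–Normal model with known σ², precisions add: τ_n = τ₀ + n/σ².
So 1/σ₀² = 1/4.0577 − 13/55.0 = 0.246445 − 0.236364 = 0.010081.
Hence σ₀² = 1/0.010081 ≈ 99.2.

σ₀² = 99.2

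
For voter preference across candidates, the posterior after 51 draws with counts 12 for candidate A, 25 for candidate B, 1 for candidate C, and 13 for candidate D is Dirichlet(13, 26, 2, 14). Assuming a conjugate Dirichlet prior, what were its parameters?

For a Dirichlet(α) prior with multinomial counts c, the posterior is Dirichlet(α + c) componentwise.
Subtract each count from the matching posterior parameter: 13−12=1, 26−25=1, 2−1=1, 14−13=1.

Dirichlet(1, 1, 1, 1)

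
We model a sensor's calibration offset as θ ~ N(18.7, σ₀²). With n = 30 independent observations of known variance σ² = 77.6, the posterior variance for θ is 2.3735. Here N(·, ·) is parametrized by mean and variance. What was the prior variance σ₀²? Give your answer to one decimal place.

σ₀² = 28.8

For the Normal–Normal model with known σ², precisions add: τ_n = τ₀ + n/σ².
So 1/σ₀² = 1/2.3735 − 30/77.6 = 0.421319 − 0.386598 = 0.034721.
Hence σ₀² = 1/0.034721 ≈ 28.8.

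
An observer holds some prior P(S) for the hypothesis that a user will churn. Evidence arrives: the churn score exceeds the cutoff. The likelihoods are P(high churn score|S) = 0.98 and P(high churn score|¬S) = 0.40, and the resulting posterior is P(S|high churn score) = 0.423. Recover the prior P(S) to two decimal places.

P(S) = 0.23

In odds form, posterior odds = prior odds × likelihood ratio, so prior odds = posterior odds ÷ LR.
Posterior odds = 0.423/(1−0.423) = 0.7331. LR = 0.98/0.40 = 2.4500.
Prior odds = 0.7331/2.4500 = 0.2992, so P(S) = 0.2992/(1+0.2992) ≈ 0.23.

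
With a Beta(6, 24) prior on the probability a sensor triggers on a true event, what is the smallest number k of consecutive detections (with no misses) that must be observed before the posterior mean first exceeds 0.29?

After k detections and 0 misses the posterior is Beta(6+k, 24), with mean (6+k)/(6+24+k).
Set (6+k)/(30+k) > 0.29 and solve: k > (0.29·30 − 6)/(1 − 0.29) = 3.803.
The smallest integer exceeding 3.803 is 4.

k = 4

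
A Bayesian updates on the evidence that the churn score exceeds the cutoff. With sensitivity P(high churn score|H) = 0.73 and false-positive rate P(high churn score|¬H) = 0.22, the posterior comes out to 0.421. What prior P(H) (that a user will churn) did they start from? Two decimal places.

P(H) = 0.18

In odds form, posterior odds = prior odds × likelihood ratio, so prior odds = posterior odds ÷ LR.
Posterior odds = 0.421/(1−0.421) = 0.7271. LR = 0.73/0.22 = 3.3182.
Prior odds = 0.7271/3.3182 = 0.2191, so P(H) = 0.2191/(1+0.2191) ≈ 0.18.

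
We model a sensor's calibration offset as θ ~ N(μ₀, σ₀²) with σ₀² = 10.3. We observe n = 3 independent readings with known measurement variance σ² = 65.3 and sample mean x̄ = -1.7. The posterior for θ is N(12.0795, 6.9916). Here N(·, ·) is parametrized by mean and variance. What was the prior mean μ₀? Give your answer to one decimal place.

With known observation variance, the Normal–Normal posterior has precision τ_n = τ₀ + n/σ² and mean μ_n = (τ₀μ₀ + (n/σ²)x̄)/τ_n.
Here τ₀ = 1/10.3 = 0.097087 and τ_data = 3/65.3 = 0.045942, so τ_n = 0.143029.
Rearranging for μ₀: μ₀ = (μ_n·τ_n − τ_data·x̄)/τ₀ = (12.0795·0.143029 − 0.045942·-1.7) / 0.097087 = 1.805820/0.097087 ≈ 18.6.

μ₀ = 18.6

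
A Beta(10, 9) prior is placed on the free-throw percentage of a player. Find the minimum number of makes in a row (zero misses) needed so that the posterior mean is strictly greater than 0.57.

k = 2

After k makes and 0 misses the posterior is Beta(10+k, 9), with mean (10+k)/(10+9+k).
Set (10+k)/(19+k) > 0.57 and solve: k > (0.57·19 − 10)/(1 − 0.57) = 1.930.
The smallest integer exceeding 1.930 is 2.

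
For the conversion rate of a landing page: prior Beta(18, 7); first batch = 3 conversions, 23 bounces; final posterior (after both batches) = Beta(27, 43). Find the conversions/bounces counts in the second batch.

Because Beta–binomial updating is additive in the counts, the combined data contributed (α_post−α_prior, β_post−β_prior) successes and failures.
Total across both batches: 27−18=9 conversions, 43−7=36 bounces.
Subtract the first batch: 9−3=6 conversions and 36−23=13 bounces.

6 conversions and 13 bounces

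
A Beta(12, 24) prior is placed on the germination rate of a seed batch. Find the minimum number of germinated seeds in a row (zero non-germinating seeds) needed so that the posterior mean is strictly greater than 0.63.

k = 29

After k germinated seeds and 0 non-germinating seeds the posterior is Beta(12+k, 24), with mean (12+k)/(12+24+k).
Set (12+k)/(36+k) > 0.63 and solve: k > (0.63·36 − 12)/(1 − 0.63) = 28.865.
The smallest integer exceeding 28.865 is 29, and checking k=29: (41)/(65) = 0.6308 > 0.63.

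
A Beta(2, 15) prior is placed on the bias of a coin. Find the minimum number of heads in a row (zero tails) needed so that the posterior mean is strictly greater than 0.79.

k = 55

After k heads and 0 tails the posterior is Beta(2+k, 15), with mean (2+k)/(2+15+k).
Set (2+k)/(17+k) > 0.79 and solve: k > (0.79·17 − 2)/(1 − 0.79) = 54.429.
The smallest integer exceeding 54.429 is 55, and checking k=55: (57)/(72) = 0.7917 > 0.79.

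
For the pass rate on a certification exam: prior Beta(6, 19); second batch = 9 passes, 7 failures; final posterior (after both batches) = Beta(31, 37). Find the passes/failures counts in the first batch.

Sequential conjugate updates are equivalent to a single update on the pooled data, so total successes = posterior α − prior α and total failures = posterior β − prior β.
Total across both batches: 31−6=25 passes, 37−19=18 failures.
Subtract the second batch: 25−9=16 passes and 18−7=11 failures.

16 passes and 11 failures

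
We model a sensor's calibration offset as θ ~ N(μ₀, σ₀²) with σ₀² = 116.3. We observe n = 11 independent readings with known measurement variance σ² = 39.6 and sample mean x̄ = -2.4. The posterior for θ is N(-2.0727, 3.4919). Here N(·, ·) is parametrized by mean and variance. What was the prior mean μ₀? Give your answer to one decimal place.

With known observation variance, the Normal–Normal posterior has precision τ_n = τ₀ + n/σ² and mean μ_n = (τ₀μ₀ + (n/σ²)x̄)/τ_n.
Here τ₀ = 1/116.3 = 0.008598 and τ_data = 11/39.6 = 0.277778, so τ_n = 0.286376.
Rearranging for μ₀: μ₀ = (μ_n·τ_n − τ_data·x̄)/τ₀ = (-2.0727·0.286376 − 0.277778·-2.4) / 0.008598 = 0.073096/0.008598 ≈ 8.5.

μ₀ = 8.5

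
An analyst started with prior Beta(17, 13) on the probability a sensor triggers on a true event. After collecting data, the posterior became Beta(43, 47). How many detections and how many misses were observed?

Beta is conjugate to the binomial likelihood: posterior = Beta(α+s, β+f).
So s = 43 − 17 = 26 and f = 47 − 13 = 34.

26 detections and 34 misses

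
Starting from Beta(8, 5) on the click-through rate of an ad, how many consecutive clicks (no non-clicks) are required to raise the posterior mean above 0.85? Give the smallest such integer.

k = 21

After k clicks and 0 non-clicks the posterior is Beta(8+k, 5), with mean (8+k)/(8+5+k).
Set (8+k)/(13+k) > 0.85 and solve: k > (0.85·13 − 8)/(1 − 0.85) = 20.333.
The smallest integer exceeding 20.333 is 21, and checking k=21: (29)/(34) = 0.8529 > 0.85.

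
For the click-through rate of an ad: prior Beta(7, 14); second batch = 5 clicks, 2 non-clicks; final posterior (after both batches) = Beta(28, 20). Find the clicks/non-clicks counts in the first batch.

Sequential conjugate updates are equivalent to a single update on the pooled data, so total successes = posterior α − prior α and total failures = posterior β − prior β.
Total across both batches: 28−7=21 clicks, 20−14=6 non-clicks.
Subtract the second batch: 21−5=16 clicks and 6−2=4 non-clicks.

16 clicks and 4 non-clicks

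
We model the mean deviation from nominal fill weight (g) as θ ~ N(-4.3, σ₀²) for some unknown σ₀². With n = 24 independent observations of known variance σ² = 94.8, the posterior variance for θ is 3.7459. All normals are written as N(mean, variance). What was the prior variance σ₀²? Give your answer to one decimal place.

Posterior precision equals prior precision plus data precision: 1/σ_n² = 1/σ₀² + n/σ².
So 1/σ₀² = 1/3.7459 − 24/94.8 = 0.266959 − 0.253165 = 0.013794.
Hence σ₀² = 1/0.013794 ≈ 72.5.

σ₀² = 72.5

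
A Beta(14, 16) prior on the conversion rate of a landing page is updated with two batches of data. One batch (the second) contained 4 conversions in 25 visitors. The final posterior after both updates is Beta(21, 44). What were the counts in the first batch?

Sequential conjugate updates are equivalent to a single update on the pooled data, so total successes = posterior α − prior α and total failures = posterior β − prior β.
Total across both batches: 21−14=7 conversions, 44−16=28 bounces.
Subtract the second batch: 7−4=3 conversions and 28−21=7 bounces.

3 conversions and 7 bounces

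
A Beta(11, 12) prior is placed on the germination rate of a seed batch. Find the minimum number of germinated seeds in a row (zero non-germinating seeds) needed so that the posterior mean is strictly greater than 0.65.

k = 12

After k germinated seeds and 0 non-germinating seeds the posterior is Beta(11+k, 12), with mean (11+k)/(11+12+k).
Set (11+k)/(23+k) > 0.65 and solve: k > (0.65·23 − 11)/(1 − 0.65) = 11.286.
The smallest integer exceeding 11.286 is 12, and checking k=12: (23)/(35) = 0.6571 > 0.65.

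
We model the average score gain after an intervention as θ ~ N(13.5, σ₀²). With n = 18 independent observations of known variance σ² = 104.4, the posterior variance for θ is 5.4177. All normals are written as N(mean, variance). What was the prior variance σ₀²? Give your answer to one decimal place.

For the Normal–Normal model with known σ², precisions add: τ_n = τ₀ + n/σ².
So 1/σ₀² = 1/5.4177 − 18/104.4 = 0.184580 − 0.172414 = 0.012166.
Hence σ₀² = 1/0.012166 ≈ 82.2.

σ₀² = 82.2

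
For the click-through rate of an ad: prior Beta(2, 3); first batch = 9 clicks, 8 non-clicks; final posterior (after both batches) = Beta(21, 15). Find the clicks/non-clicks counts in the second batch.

10 clicks and 4 non-clicks

Sequential conjugate updates are equivalent to a single update on the pooled data, so total successes = posterior α − prior α and total failures = posterior β − prior β.
Total across both batches: 21−2=19 clicks, 15−3=12 non-clicks.
Subtract the first batch: 19−9=10 clicks and 12−8=4 non-clicks.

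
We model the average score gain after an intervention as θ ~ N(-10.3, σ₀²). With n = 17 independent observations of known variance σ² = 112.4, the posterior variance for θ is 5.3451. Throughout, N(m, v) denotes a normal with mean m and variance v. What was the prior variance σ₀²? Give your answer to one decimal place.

For the Normal–Normal model with known σ², precisions add: τ_n = τ₀ + n/σ².
So 1/σ₀² = 1/5.3451 − 17/112.4 = 0.187087 − 0.151246 = 0.035841.
Hence σ₀² = 1/0.035841 ≈ 27.9.

σ₀² = 27.9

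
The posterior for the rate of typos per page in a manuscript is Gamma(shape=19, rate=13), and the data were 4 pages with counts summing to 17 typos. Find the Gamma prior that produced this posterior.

Gamma–Poisson conjugacy: posterior shape = α + Σxᵢ, posterior rate = β + n.
So α = 19 − 17 = 2 and β = 13 − 4 = 9.

Gamma(shape=2, rate=9)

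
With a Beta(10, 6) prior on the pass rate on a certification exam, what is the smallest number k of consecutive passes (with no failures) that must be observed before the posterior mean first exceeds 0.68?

After k passes and 0 failures the posterior is Beta(10+k, 6), with mean (10+k)/(10+6+k).
Set (10+k)/(16+k) > 0.68 and solve: k > (0.68·16 − 10)/(1 − 0.68) = 2.750.
The smallest integer exceeding 2.750 is 3.

k = 3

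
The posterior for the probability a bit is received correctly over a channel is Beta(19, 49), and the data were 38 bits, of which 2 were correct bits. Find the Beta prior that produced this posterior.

A Beta(a, b) prior with s successes and f failures in binomial data gives a Beta(a+s, b+f) posterior.
So a = 19 − 2 = 17 and b = 49 − 36 = 13.

Beta(17, 13)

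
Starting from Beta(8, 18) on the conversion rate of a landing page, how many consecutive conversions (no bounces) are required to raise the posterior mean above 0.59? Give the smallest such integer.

After k conversions and 0 bounces the posterior is Beta(8+k, 18), with mean (8+k)/(8+18+k).
Set (8+k)/(26+k) > 0.59 and solve: k > (0.59·26 − 8)/(1 − 0.59) = 17.902.
The smallest integer exceeding 17.902 is 18, and checking k=18: (26)/(44) = 0.5909 > 0.59.

k = 18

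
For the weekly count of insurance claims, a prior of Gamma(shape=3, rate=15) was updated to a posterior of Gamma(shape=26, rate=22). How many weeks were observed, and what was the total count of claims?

n = 7 weeks with total 23 claims

Gamma–Poisson conjugacy: posterior shape = α + Σxᵢ, posterior rate = β + n.
Matching: Σxᵢ = 26 − 3 = 23 and n = 22 − 15 = 7.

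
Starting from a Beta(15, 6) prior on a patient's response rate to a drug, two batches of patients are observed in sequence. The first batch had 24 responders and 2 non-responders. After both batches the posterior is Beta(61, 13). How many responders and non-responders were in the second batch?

22 responders and 5 non-responders

Sequential conjugate updates are equivalent to a single update on the pooled data, so total successes = posterior α − prior α and total failures = posterior β − prior β.
Total across both batches: 61−15=46 responders, 13−6=7 non-responders.
Subtract the first batch: 46−24=22 responders and 7−2=5 non-responders.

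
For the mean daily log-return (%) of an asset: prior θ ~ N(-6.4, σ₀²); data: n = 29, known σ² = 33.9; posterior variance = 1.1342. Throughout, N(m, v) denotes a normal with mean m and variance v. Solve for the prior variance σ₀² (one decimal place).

σ₀² = 38.1

Posterior precision equals prior precision plus data precision: 1/σ_n² = 1/σ₀² + n/σ².
So 1/σ₀² = 1/1.1342 − 29/33.9 = 0.881679 − 0.855457 = 0.026222.
Hence σ₀² = 1/0.026222 ≈ 38.1.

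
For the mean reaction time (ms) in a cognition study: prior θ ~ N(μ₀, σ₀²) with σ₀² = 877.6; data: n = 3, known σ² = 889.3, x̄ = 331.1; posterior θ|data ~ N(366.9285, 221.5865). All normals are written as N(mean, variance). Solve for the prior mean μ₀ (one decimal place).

With known observation variance, the Normal–Normal posterior has precision τ_n = τ₀ + n/σ² and mean μ_n = (τ₀μ₀ + (n/σ²)x̄)/τ_n.
Here τ₀ = 1/877.6 = 0.001139 and τ_data = 3/889.3 = 0.003373, so τ_n = 0.004512.
Rearranging for μ₀: μ₀ = (μ_n·τ_n − τ_data·x̄)/τ₀ = (366.9285·0.004512 − 0.003373·331.1) / 0.001139 = 0.538781/0.001139 ≈ 473.0.

μ₀ = 473.0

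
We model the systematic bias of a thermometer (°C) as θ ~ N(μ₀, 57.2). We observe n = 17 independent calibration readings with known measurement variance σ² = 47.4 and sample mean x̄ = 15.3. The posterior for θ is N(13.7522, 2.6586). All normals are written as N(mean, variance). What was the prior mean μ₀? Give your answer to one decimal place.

μ₀ = -18.0

The posterior mean is a precision-weighted average: μ_n = (τ₀μ₀ + τ_data·x̄)/(τ₀+τ_data), with τ₀=1/σ₀² and τ_data=n/σ².
Here τ₀ = 1/57.2 = 0.017483 and τ_data = 17/47.4 = 0.358650, so τ_n = 0.376133.
Rearranging for μ₀: μ₀ = (μ_n·τ_n − τ_data·x̄)/τ₀ = (13.7522·0.376133 − 0.358650·15.3) / 0.017483 = -0.314689/0.017483 ≈ -18.0.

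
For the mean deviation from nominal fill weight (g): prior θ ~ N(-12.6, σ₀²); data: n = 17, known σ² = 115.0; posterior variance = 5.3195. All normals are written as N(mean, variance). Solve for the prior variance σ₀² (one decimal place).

Posterior precision equals prior precision plus data precision: 1/σ_n² = 1/σ₀² + n/σ².
So 1/σ₀² = 1/5.3195 − 17/115.0 = 0.187988 − 0.147826 = 0.040162.
Hence σ₀² = 1/0.040162 ≈ 24.9.

σ₀² = 24.9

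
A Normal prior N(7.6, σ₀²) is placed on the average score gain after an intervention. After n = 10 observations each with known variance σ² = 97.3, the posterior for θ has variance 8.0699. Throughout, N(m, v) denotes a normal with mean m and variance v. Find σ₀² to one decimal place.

σ₀² = 47.3

For the Normal–Normal model with known σ², precisions add: τ_n = τ₀ + n/σ².
So 1/σ₀² = 1/8.0699 − 10/97.3 = 0.123917 − 0.102775 = 0.021142.
Hence σ₀² = 1/0.021142 ≈ 47.3.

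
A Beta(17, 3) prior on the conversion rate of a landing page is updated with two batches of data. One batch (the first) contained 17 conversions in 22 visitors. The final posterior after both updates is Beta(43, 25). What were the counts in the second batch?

Because Beta–binomial updating is additive in the counts, the combined data contributed (α_post−α_prior, β_post−β_prior) successes and failures.
Total across both batches: 43−17=26 conversions, 25−3=22 bounces.
Subtract the first batch: 26−17=9 conversions and 22−5=17 bounces.

9 conversions and 17 bounces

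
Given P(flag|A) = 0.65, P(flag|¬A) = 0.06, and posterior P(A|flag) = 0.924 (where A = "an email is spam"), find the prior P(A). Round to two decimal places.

In odds form, posterior odds = prior odds × likelihood ratio, so prior odds = posterior odds ÷ LR.
Posterior odds = 0.924/(1−0.924) = 12.1579. LR = 0.65/0.06 = 10.8333.
Prior odds = 12.1579/10.8333 = 1.1223, so P(A) = 1.1223/(1+1.1223) ≈ 0.53.

P(A) = 0.53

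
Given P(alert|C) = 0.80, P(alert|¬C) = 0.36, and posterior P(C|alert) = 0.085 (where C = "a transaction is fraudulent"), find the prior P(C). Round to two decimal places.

P(C) = 0.04

In odds form, posterior odds = prior odds × likelihood ratio, so prior odds = posterior odds ÷ LR.
Posterior odds = 0.085/(1−0.085) = 0.0929. LR = 0.80/0.36 = 2.2222.
Prior odds = 0.0929/2.2222 = 0.0418, so P(C) = 0.0418/(1+0.0418) ≈ 0.04.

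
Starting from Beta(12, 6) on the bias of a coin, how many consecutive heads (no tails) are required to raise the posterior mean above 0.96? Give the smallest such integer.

k = 133

After k heads and 0 tails the posterior is Beta(12+k, 6), with mean (12+k)/(12+6+k).
Set (12+k)/(18+k) > 0.96 and solve: k > (0.96·18 − 12)/(1 − 0.96) = 132.000.
The smallest integer exceeding 132.000 is 133, and checking k=133: (145)/(151) = 0.9603 > 0.96.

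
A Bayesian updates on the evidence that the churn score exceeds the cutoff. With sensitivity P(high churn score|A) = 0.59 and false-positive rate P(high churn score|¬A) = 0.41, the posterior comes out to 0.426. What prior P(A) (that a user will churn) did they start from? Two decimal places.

P(A) = 0.34

Bayes' rule in odds form gives O(A|E) = O(A)·[P(E|A)/P(E|¬A)], hence O(A) = O(A|E)/LR.
Posterior odds = 0.426/(1−0.426) = 0.7422. LR = 0.59/0.41 = 1.4390.
Prior odds = 0.7422/1.4390 = 0.5158, so P(A) = 0.5158/(1+0.5158) ≈ 0.34.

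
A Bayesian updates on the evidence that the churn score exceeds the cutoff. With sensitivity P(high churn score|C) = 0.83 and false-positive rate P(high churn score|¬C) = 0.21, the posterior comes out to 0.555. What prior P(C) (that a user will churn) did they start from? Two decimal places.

P(C) = 0.24

Bayes' rule in odds form gives O(C|E) = O(C)·[P(E|C)/P(E|¬C)], hence O(C) = O(C|E)/LR.
Posterior odds = 0.555/(1−0.555) = 1.2472. LR = 0.83/0.21 = 3.9524.
Prior odds = 1.2472/3.9524 = 0.3156, so P(C) = 0.3156/(1+0.3156) ≈ 0.24.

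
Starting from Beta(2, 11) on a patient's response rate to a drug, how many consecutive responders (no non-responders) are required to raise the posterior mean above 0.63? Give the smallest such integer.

After k responders and 0 non-responders the posterior is Beta(2+k, 11), with mean (2+k)/(2+11+k).
Set (2+k)/(13+k) > 0.63 and solve: k > (0.63·13 − 2)/(1 − 0.63) = 16.730.
The smallest integer exceeding 16.730 is 17.

k = 17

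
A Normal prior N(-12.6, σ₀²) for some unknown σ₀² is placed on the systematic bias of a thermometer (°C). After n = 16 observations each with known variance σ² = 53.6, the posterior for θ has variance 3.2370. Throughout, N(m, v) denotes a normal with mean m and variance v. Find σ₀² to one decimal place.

For the Normal–Normal model with known σ², precisions add: τ_n = τ₀ + n/σ².
So 1/σ₀² = 1/3.2370 − 16/53.6 = 0.308928 − 0.298507 = 0.010421.
Hence σ₀² = 1/0.010421 ≈ 96.0.

σ₀² = 96.0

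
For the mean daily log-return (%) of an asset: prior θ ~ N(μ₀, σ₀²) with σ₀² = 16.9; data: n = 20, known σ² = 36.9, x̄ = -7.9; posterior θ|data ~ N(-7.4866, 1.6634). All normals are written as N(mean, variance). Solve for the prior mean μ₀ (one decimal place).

μ₀ = -3.7

The posterior mean is a precision-weighted average: μ_n = (τ₀μ₀ + τ_data·x̄)/(τ₀+τ_data), with τ₀=1/σ₀² and τ_data=n/σ².
Here τ₀ = 1/16.9 = 0.059172 and τ_data = 20/36.9 = 0.542005, so τ_n = 0.601177.
Rearranging for μ₀: μ₀ = (μ_n·τ_n − τ_data·x̄)/τ₀ = (-7.4866·0.601177 − 0.542005·-7.9) / 0.059172 = -0.218932/0.059172 ≈ -3.7.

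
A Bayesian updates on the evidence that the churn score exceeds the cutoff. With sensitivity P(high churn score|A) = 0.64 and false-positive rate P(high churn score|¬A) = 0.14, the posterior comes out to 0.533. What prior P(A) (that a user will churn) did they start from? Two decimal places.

P(A) = 0.20

Bayes' rule in odds form gives O(A|E) = O(A)·[P(E|A)/P(E|¬A)], hence O(A) = O(A|E)/LR.
Posterior odds = 0.533/(1−0.533) = 1.1413. LR = 0.64/0.14 = 4.5714.
Prior odds = 1.1413/4.5714 = 0.2497, so P(A) = 0.2497/(1+0.2497) ≈ 0.20.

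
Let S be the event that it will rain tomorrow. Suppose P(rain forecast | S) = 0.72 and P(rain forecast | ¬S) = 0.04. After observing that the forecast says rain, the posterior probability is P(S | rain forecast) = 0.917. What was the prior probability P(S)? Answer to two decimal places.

P(S) = 0.38

In odds form, posterior odds = prior odds × likelihood ratio, so prior odds = posterior odds ÷ LR.
Posterior odds = 0.917/(1−0.917) = 11.0482. LR = 0.72/0.04 = 18.0000.
Prior odds = 11.0482/18.0000 = 0.6138, so P(S) = 0.6138/(1+0.6138) ≈ 0.38.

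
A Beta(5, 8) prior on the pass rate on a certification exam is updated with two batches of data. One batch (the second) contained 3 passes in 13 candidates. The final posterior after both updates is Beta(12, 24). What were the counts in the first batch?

Because Beta–binomial updating is additive in the counts, the combined data contributed (α_post−α_prior, β_post−β_prior) successes and failures.
Total across both batches: 12−5=7 passes, 24−8=16 failures.
Subtract the second batch: 7−3=4 passes and 16−10=6 failures.

4 passes and 6 failures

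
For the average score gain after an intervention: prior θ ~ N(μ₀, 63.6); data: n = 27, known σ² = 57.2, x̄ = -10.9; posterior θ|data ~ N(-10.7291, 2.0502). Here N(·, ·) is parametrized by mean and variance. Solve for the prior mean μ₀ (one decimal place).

μ₀ = -5.6

With known observation variance, the Normal–Normal posterior has precision τ_n = τ₀ + n/σ² and mean μ_n = (τ₀μ₀ + (n/σ²)x̄)/τ_n.
Here τ₀ = 1/63.6 = 0.015723 and τ_data = 27/57.2 = 0.472028, so τ_n = 0.487751.
Rearranging for μ₀: μ₀ = (μ_n·τ_n − τ_data·x̄)/τ₀ = (-10.7291·0.487751 − 0.472028·-10.9) / 0.015723 = -0.088024/0.015723 ≈ -5.6.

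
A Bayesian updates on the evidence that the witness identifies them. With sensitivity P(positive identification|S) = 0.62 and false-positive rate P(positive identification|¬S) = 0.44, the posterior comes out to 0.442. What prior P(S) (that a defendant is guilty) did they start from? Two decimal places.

Bayes' rule in odds form gives O(S|E) = O(S)·[P(E|S)/P(E|¬S)], hence O(S) = O(S|E)/LR.
Posterior odds = 0.442/(1−0.442) = 0.7921. LR = 0.62/0.44 = 1.4091.
Prior odds = 0.7921/1.4091 = 0.5621, so P(S) = 0.5621/(1+0.5621) ≈ 0.36.

P(S) = 0.36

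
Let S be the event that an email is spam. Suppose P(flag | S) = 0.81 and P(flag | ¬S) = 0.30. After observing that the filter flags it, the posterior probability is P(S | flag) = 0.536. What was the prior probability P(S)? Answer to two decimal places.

Bayes' rule in odds form gives O(S|E) = O(S)·[P(E|S)/P(E|¬S)], hence O(S) = O(S|E)/LR.
Posterior odds = 0.536/(1−0.536) = 1.1552. LR = 0.81/0.30 = 2.7000.
Prior odds = 1.1552/2.7000 = 0.4279, so P(S) = 0.4279/(1+0.4279) ≈ 0.30.

P(S) = 0.30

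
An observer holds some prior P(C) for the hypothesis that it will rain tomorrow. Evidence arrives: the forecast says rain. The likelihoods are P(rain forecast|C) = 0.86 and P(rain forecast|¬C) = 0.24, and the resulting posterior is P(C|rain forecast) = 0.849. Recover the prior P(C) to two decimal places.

Bayes' rule in odds form gives O(C|E) = O(C)·[P(E|C)/P(E|¬C)], hence O(C) = O(C|E)/LR.
Posterior odds = 0.849/(1−0.849) = 5.6225. LR = 0.86/0.24 = 3.5833.
Prior odds = 5.6225/3.5833 = 1.5691, so P(C) = 1.5691/(1+1.5691) ≈ 0.61.

P(C) = 0.61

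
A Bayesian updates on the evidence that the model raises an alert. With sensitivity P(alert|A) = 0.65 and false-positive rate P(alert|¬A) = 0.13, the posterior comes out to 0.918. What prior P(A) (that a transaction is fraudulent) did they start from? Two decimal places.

P(A) = 0.69

Bayes' rule in odds form gives O(A|E) = O(A)·[P(E|A)/P(E|¬A)], hence O(A) = O(A|E)/LR.
Posterior odds = 0.918/(1−0.918) = 11.1951. LR = 0.65/0.13 = 5.0000.
Prior odds = 11.1951/5.0000 = 2.2390, so P(A) = 2.2390/(1+2.2390) ≈ 0.69.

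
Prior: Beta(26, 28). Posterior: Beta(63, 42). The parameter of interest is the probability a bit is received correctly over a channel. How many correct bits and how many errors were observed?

Under Beta–binomial conjugacy the posterior parameters are (α+s, β+f).
Match parameters: s=63−26=37, f=42−28=14.

37 correct bits and 14 errors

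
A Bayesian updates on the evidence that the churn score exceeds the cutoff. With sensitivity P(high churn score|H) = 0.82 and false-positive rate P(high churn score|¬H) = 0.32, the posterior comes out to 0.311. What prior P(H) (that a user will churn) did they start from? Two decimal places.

Bayes' rule in odds form gives O(H|E) = O(H)·[P(E|H)/P(E|¬H)], hence O(H) = O(H|E)/LR.
Posterior odds = 0.311/(1−0.311) = 0.4514. LR = 0.82/0.32 = 2.5625.
Prior odds = 0.4514/2.5625 = 0.1762, so P(H) = 0.1762/(1+0.1762) ≈ 0.15.

P(H) = 0.15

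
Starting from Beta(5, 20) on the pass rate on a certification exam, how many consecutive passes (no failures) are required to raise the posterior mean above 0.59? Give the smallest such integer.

After k passes and 0 failures the posterior is Beta(5+k, 20), with mean (5+k)/(5+20+k).
Set (5+k)/(25+k) > 0.59 and solve: k > (0.59·25 − 5)/(1 − 0.59) = 23.780.
The smallest integer exceeding 23.780 is 24.

k = 24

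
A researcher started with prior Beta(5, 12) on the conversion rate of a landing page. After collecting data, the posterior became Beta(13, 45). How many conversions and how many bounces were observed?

8 conversions and 33 bounces

Beta is conjugate to the binomial likelihood: posterior = Beta(a+s, b+f).
So s = 13 − 5 = 8 and f = 45 − 12 = 33.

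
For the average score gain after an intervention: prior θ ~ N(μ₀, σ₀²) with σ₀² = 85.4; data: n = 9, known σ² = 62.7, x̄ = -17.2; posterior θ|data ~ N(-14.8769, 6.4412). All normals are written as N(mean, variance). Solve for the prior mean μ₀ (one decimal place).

μ₀ = 13.6

The posterior mean is a precision-weighted average: μ_n = (τ₀μ₀ + τ_data·x̄)/(τ₀+τ_data), with τ₀=1/σ₀² and τ_data=n/σ².
Here τ₀ = 1/85.4 = 0.011710 and τ_data = 9/62.7 = 0.143541, so τ_n = 0.155251.
Rearranging for μ₀: μ₀ = (μ_n·τ_n − τ_data·x̄)/τ₀ = (-14.8769·0.155251 − 0.143541·-17.2) / 0.011710 = 0.159252/0.011710 ≈ 13.6.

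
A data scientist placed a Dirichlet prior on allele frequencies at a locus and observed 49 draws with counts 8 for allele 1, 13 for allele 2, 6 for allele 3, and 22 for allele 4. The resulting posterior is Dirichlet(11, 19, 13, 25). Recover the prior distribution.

Dirichlet(3, 6, 7, 3)

For a Dirichlet(α) prior with multinomial counts c, the posterior is Dirichlet(α + c) componentwise.
Subtract each count from the matching posterior parameter: 11−8=3, 19−13=6, 13−6=7, 25−22=3.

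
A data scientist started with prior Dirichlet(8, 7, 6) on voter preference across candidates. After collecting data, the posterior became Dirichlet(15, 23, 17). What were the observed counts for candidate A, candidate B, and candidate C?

counts (7, 16, 11)

For a Dirichlet(α) prior with multinomial counts c, the posterior is Dirichlet(α + c) componentwise.
Counts are posterior − prior componentwise: 15−8=7, 23−7=16, 17−6=11.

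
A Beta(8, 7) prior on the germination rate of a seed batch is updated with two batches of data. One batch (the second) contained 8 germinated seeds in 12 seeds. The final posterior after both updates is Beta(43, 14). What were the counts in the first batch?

Sequential conjugate updates are equivalent to a single update on the pooled data, so total successes = posterior α − prior α and total failures = posterior β − prior β.
Total across both batches: 43−8=35 germinated seeds, 14−7=7 non-germinating seeds.
Subtract the second batch: 35−8=27 germinated seeds and 7−4=3 non-germinating seeds.

27 germinated seeds and 3 non-germinating seeds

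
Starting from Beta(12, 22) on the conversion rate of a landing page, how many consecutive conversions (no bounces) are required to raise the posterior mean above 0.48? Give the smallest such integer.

After k conversions and 0 bounces the posterior is Beta(12+k, 22), with mean (12+k)/(12+22+k).
Set (12+k)/(34+k) > 0.48 and solve: k > (0.48·34 − 12)/(1 − 0.48) = 8.308.
The smallest integer exceeding 8.308 is 9, and checking k=9: (21)/(43) = 0.4884 > 0.48.

k = 9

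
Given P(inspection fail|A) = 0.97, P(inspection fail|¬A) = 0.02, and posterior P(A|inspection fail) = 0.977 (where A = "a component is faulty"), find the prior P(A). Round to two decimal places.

P(A) = 0.47

In odds form, posterior odds = prior odds × likelihood ratio, so prior odds = posterior odds ÷ LR.
Posterior odds = 0.977/(1−0.977) = 42.4783. LR = 0.97/0.02 = 48.5000.
Prior odds = 42.4783/48.5000 = 0.8758, so P(A) = 0.8758/(1+0.8758) ≈ 0.47.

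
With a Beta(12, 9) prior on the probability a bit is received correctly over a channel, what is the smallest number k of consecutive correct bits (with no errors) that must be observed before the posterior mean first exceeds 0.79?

After k correct bits and 0 errors the posterior is Beta(12+k, 9), with mean (12+k)/(12+9+k).
Set (12+k)/(21+k) > 0.79 and solve: k > (0.79·21 − 12)/(1 − 0.79) = 21.857.
The smallest integer exceeding 21.857 is 22, and checking k=22: (34)/(43) = 0.7907 > 0.79.

k = 22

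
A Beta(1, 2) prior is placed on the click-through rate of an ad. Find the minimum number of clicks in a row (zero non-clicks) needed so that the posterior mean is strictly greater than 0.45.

k = 1

After k clicks and 0 non-clicks the posterior is Beta(1+k, 2), with mean (1+k)/(1+2+k).
Set (1+k)/(3+k) > 0.45 and solve: k > (0.45·3 − 1)/(1 − 0.45) = 0.636.
The smallest integer exceeding 0.636 is 1, and checking k=1: (2)/(4) = 0.5000 > 0.45.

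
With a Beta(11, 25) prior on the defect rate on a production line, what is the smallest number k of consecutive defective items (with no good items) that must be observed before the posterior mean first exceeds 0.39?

After k defective items and 0 good items the posterior is Beta(11+k, 25), with mean (11+k)/(11+25+k).
Set (11+k)/(36+k) > 0.39 and solve: k > (0.39·36 − 11)/(1 − 0.39) = 4.984.
The smallest integer exceeding 4.984 is 5.

k = 5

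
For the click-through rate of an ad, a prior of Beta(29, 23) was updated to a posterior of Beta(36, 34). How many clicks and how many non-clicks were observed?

7 clicks and 11 non-clicks

Beta is conjugate to the binomial likelihood: posterior = Beta(a+s, b+f).
So s = 36 − 29 = 7 and f = 34 − 23 = 11.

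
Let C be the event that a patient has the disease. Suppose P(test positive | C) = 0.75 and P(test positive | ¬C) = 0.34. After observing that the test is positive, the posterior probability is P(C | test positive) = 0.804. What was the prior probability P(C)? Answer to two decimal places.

P(C) = 0.65

In odds form, posterior odds = prior odds × likelihood ratio, so prior odds = posterior odds ÷ LR.
Posterior odds = 0.804/(1−0.804) = 4.1020. LR = 0.75/0.34 = 2.2059.
Prior odds = 4.1020/2.2059 = 1.8596, so P(C) = 1.8596/(1+1.8596) ≈ 0.65.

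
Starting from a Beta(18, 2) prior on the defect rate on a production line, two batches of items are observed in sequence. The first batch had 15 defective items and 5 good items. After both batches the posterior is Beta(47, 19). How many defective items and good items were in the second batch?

Because Beta–binomial updating is additive in the counts, the combined data contributed (α_post−α_prior, β_post−β_prior) successes and failures.
Total across both batches: 47−18=29 defective items, 19−2=17 good items.
Subtract the first batch: 29−15=14 defective items and 17−5=12 good items.

14 defective items and 12 good items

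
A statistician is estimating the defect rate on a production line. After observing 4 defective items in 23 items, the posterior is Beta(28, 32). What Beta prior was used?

Beta(24, 13)

Under Beta–binomial conjugacy the posterior parameters are (α+s, β+f).
So α = 28 − 4 = 24 and β = 32 − 19 = 13.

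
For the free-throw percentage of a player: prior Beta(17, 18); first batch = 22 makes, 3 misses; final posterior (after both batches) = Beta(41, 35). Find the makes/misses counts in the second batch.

Because Beta–binomial updating is additive in the counts, the combined data contributed (α_post−α_prior, β_post−β_prior) successes and failures.
Total across both batches: 41−17=24 makes, 35−18=17 misses.
Subtract the first batch: 24−22=2 makes and 17−3=14 misses.

2 makes and 14 misses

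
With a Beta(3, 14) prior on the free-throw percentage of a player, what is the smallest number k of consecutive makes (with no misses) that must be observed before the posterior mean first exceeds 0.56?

After k makes and 0 misses the posterior is Beta(3+k, 14), with mean (3+k)/(3+14+k).
Set (3+k)/(17+k) > 0.56 and solve: k > (0.56·17 − 3)/(1 − 0.56) = 14.818.
The smallest integer exceeding 14.818 is 15, and checking k=15: (18)/(32) = 0.5625 > 0.56.

k = 15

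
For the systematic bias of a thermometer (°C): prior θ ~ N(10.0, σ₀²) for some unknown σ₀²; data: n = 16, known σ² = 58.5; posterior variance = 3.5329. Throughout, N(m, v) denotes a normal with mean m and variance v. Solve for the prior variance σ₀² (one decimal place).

σ₀² = 104.7

For the Normal–Normal model with known σ², precisions add: τ_n = τ₀ + n/σ².
So 1/σ₀² = 1/3.5329 − 16/58.5 = 0.283054 − 0.273504 = 0.009550.
Hence σ₀² = 1/0.009550 ≈ 104.7.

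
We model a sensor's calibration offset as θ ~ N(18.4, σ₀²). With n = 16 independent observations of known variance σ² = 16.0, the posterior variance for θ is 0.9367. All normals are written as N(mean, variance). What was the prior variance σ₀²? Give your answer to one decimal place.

For the Normal–Normal model with known σ², precisions add: τ_n = τ₀ + n/σ².
So 1/σ₀² = 1/0.9367 − 16/16.0 = 1.067578 − 1.000000 = 0.067578.
Hence σ₀² = 1/0.067578 ≈ 14.8.

σ₀² = 14.8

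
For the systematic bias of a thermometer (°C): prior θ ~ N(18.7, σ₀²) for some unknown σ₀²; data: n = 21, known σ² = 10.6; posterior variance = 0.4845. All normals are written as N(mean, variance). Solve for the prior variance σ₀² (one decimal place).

For the Normal–Normal model with known σ², precisions add: τ_n = τ₀ + n/σ².
So 1/σ₀² = 1/0.4845 − 21/10.6 = 2.063983 − 1.981132 = 0.082851.
Hence σ₀² = 1/0.082851 ≈ 12.1.

σ₀² = 12.1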